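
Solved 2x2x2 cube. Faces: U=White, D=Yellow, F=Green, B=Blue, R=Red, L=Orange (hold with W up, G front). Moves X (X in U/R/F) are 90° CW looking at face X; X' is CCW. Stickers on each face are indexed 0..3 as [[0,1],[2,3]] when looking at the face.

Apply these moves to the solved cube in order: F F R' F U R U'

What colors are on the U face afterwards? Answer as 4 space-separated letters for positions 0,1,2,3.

After move 1 (F): F=GGGG U=WWOO R=WRWR D=RRYY L=OYOY
After move 2 (F): F=GGGG U=WWYY R=OROR D=WWYY L=OROR
After move 3 (R'): R=RROO U=WBYB F=GWGY D=WGYG B=YBWB
After move 4 (F): F=GGYW U=WBRR R=YRBO D=ORYG L=OWOG
After move 5 (U): U=RWRB F=YRYW R=YBBO B=OWWB L=GGOG
After move 6 (R): R=BYOB U=RRRW F=YRYG D=OWYO B=BWWB
After move 7 (U'): U=RWRR F=GGYG R=YROB B=BYWB L=BWOG
Query: U face = RWRR

Answer: R W R R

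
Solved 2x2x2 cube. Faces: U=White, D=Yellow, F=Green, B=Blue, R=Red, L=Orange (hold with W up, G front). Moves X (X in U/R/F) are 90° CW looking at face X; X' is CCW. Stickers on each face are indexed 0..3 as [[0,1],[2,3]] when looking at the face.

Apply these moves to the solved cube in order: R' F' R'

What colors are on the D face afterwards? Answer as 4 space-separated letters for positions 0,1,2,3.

Answer: O W Y G

Derivation:
After move 1 (R'): R=RRRR U=WBWB F=GWGW D=YGYG B=YBYB
After move 2 (F'): F=WWGG U=WBRR R=GRYR D=OOYG L=OBOW
After move 3 (R'): R=RRGY U=WYRY F=WBGR D=OWYG B=GBOB
Query: D face = OWYG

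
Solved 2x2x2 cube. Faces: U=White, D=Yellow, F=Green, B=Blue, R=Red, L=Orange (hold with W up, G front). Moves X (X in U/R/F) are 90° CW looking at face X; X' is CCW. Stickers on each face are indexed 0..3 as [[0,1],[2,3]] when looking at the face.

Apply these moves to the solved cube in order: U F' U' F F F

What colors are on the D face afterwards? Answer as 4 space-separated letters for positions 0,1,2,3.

After move 1 (U): U=WWWW F=RRGG R=BBRR B=OOBB L=GGOO
After move 2 (F'): F=RGRG U=WWBR R=YBYR D=GOYY L=GWOW
After move 3 (U'): U=WRWB F=GWRG R=RGYR B=YBBB L=OOOW
After move 4 (F): F=RGGW U=WRWO R=WGBR D=YRYY L=OGOO
After move 5 (F): F=GRWG U=WROG R=WGOR D=BWYY L=OYOR
After move 6 (F): F=WGGR U=WRRY R=OGGR D=OWYY L=OBOW
Query: D face = OWYY

Answer: O W Y Y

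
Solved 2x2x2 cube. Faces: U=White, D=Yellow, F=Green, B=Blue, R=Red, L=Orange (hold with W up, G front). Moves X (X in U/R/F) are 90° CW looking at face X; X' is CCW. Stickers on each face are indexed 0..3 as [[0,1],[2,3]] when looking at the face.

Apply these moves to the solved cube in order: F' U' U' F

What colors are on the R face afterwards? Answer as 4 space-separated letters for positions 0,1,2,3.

After move 1 (F'): F=GGGG U=WWRR R=YRYR D=OOYY L=OWOW
After move 2 (U'): U=WRWR F=OWGG R=GGYR B=YRBB L=BBOW
After move 3 (U'): U=RRWW F=BBGG R=OWYR B=GGBB L=YROW
After move 4 (F): F=GBGB U=RRWR R=WWWR D=YOYY L=YOOO
Query: R face = WWWR

Answer: W W W R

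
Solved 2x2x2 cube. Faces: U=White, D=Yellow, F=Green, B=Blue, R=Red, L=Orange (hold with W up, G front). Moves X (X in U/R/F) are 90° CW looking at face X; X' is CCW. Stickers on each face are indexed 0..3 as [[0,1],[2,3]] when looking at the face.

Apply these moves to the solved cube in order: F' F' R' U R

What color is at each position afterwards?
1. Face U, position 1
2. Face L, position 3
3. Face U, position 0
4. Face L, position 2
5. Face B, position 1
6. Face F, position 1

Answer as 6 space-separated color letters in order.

Answer: R R Y O R G

Derivation:
After move 1 (F'): F=GGGG U=WWRR R=YRYR D=OOYY L=OWOW
After move 2 (F'): F=GGGG U=WWYY R=OROR D=WWYY L=OROR
After move 3 (R'): R=RROO U=WBYB F=GWGY D=WGYG B=YBWB
After move 4 (U): U=YWBB F=RRGY R=YBOO B=ORWB L=GWOR
After move 5 (R): R=OYOB U=YRBY F=RGGG D=WWYO B=BRWB
Query 1: U[1] = R
Query 2: L[3] = R
Query 3: U[0] = Y
Query 4: L[2] = O
Query 5: B[1] = R
Query 6: F[1] = G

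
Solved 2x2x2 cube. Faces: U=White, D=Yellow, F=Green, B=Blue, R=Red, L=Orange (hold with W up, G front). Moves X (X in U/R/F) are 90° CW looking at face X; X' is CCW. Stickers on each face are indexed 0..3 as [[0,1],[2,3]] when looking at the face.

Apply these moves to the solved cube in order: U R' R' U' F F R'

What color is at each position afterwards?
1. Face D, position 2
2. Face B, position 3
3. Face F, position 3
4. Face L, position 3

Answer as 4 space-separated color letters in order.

Answer: Y B Y R

Derivation:
After move 1 (U): U=WWWW F=RRGG R=BBRR B=OOBB L=GGOO
After move 2 (R'): R=BRBR U=WBWO F=RWGW D=YRYG B=YOYB
After move 3 (R'): R=RRBB U=WYWY F=RBGO D=YWYW B=GORB
After move 4 (U'): U=YYWW F=GGGO R=RBBB B=RRRB L=GOOO
After move 5 (F): F=GGOG U=YYOO R=WBWB D=BRYW L=GYOW
After move 6 (F): F=OGGG U=YYWY R=OBOB D=WWYW L=GBOR
After move 7 (R'): R=BBOO U=YRWR F=OYGY D=WGYG B=WRWB
Query 1: D[2] = Y
Query 2: B[3] = B
Query 3: F[3] = Y
Query 4: L[3] = R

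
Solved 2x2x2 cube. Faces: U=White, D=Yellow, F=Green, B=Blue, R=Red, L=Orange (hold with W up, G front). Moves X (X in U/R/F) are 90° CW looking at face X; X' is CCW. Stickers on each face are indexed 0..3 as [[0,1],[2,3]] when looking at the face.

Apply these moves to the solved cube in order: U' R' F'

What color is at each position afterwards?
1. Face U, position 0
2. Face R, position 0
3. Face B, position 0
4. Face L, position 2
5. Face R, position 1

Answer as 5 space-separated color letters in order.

After move 1 (U'): U=WWWW F=OOGG R=GGRR B=RRBB L=BBOO
After move 2 (R'): R=GRGR U=WBWR F=OWGW D=YOYG B=YRYB
After move 3 (F'): F=WWOG U=WBGG R=ORYR D=BOYG L=BROW
Query 1: U[0] = W
Query 2: R[0] = O
Query 3: B[0] = Y
Query 4: L[2] = O
Query 5: R[1] = R

Answer: W O Y O R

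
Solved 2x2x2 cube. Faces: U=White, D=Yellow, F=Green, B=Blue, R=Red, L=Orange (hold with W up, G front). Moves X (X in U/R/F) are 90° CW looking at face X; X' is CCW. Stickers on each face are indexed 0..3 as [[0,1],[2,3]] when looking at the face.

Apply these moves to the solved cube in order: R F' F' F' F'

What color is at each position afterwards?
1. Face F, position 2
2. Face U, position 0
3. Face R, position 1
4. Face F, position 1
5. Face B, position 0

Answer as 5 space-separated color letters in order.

After move 1 (R): R=RRRR U=WGWG F=GYGY D=YBYB B=WBWB
After move 2 (F'): F=YYGG U=WGRR R=BRYR D=OOYB L=OGOW
After move 3 (F'): F=YGYG U=WGBY R=OROR D=GWYB L=OROR
After move 4 (F'): F=GGYY U=WGOO R=WRGR D=RRYB L=OYOB
After move 5 (F'): F=GYGY U=WGWG R=RRRR D=YBYB L=OOOO
Query 1: F[2] = G
Query 2: U[0] = W
Query 3: R[1] = R
Query 4: F[1] = Y
Query 5: B[0] = W

Answer: G W R Y W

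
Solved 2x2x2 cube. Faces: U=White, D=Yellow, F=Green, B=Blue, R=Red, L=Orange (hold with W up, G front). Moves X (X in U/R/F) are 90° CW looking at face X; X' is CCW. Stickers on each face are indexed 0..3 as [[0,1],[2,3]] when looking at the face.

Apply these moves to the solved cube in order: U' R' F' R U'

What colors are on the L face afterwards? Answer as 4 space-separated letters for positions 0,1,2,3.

Answer: G R O W

Derivation:
After move 1 (U'): U=WWWW F=OOGG R=GGRR B=RRBB L=BBOO
After move 2 (R'): R=GRGR U=WBWR F=OWGW D=YOYG B=YRYB
After move 3 (F'): F=WWOG U=WBGG R=ORYR D=BOYG L=BROW
After move 4 (R): R=YORR U=WWGG F=WOOG D=BYYY B=GRBB
After move 5 (U'): U=WGWG F=BROG R=WORR B=YOBB L=GROW
Query: L face = GROW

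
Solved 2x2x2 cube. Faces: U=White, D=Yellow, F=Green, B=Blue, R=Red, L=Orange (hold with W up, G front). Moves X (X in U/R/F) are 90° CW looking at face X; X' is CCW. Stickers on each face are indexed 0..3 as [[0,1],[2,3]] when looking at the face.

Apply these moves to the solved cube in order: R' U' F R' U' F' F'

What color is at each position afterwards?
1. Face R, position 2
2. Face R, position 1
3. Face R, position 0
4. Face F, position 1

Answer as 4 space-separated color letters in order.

Answer: R B G W

Derivation:
After move 1 (R'): R=RRRR U=WBWB F=GWGW D=YGYG B=YBYB
After move 2 (U'): U=BBWW F=OOGW R=GWRR B=RRYB L=YBOO
After move 3 (F): F=GOWO U=BBOB R=WWWR D=RGYG L=YYOG
After move 4 (R'): R=WRWW U=BYOR F=GBWB D=ROYO B=GRGB
After move 5 (U'): U=YRBO F=YYWB R=GBWW B=WRGB L=GROG
After move 6 (F'): F=YBYW U=YRGW R=OBRW D=RGYO L=GOOB
After move 7 (F'): F=BWYY U=YROR R=GBRW D=OBYO L=GWOG
Query 1: R[2] = R
Query 2: R[1] = B
Query 3: R[0] = G
Query 4: F[1] = W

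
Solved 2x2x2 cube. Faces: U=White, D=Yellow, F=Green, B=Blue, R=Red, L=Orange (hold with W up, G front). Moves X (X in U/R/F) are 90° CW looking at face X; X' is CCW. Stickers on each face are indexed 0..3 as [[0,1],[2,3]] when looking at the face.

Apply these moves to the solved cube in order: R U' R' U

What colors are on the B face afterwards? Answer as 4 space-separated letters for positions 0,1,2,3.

Answer: W B B B

Derivation:
After move 1 (R): R=RRRR U=WGWG F=GYGY D=YBYB B=WBWB
After move 2 (U'): U=GGWW F=OOGY R=GYRR B=RRWB L=WBOO
After move 3 (R'): R=YRGR U=GWWR F=OGGW D=YOYY B=BRBB
After move 4 (U): U=WGRW F=YRGW R=BRGR B=WBBB L=OGOO
Query: B face = WBBB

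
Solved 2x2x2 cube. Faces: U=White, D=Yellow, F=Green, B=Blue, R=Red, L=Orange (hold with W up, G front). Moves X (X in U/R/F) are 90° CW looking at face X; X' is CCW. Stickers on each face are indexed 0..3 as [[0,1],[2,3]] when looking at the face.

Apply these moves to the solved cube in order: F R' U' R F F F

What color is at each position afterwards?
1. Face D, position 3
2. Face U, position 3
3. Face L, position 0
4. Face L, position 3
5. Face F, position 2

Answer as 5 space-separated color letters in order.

Answer: R W Y W O

Derivation:
After move 1 (F): F=GGGG U=WWOO R=WRWR D=RRYY L=OYOY
After move 2 (R'): R=RRWW U=WBOB F=GWGO D=RGYG B=YBRB
After move 3 (U'): U=BBWO F=OYGO R=GWWW B=RRRB L=YBOY
After move 4 (R): R=WGWW U=BYWO F=OGGG D=RRYR B=ORBB
After move 5 (F): F=GOGG U=BYYB R=WGOW D=WWYR L=YROR
After move 6 (F): F=GGGO U=BYRR R=YGBW D=OWYR L=YWOW
After move 7 (F): F=GGOG U=BYWW R=RGRW D=BYYR L=YOOW
Query 1: D[3] = R
Query 2: U[3] = W
Query 3: L[0] = Y
Query 4: L[3] = W
Query 5: F[2] = O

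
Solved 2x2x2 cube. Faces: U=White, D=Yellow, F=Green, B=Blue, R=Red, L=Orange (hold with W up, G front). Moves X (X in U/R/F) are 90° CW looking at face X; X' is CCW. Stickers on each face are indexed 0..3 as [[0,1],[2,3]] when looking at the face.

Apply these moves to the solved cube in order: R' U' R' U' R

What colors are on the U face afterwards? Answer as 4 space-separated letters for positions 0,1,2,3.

Answer: Y B B W

Derivation:
After move 1 (R'): R=RRRR U=WBWB F=GWGW D=YGYG B=YBYB
After move 2 (U'): U=BBWW F=OOGW R=GWRR B=RRYB L=YBOO
After move 3 (R'): R=WRGR U=BYWR F=OBGW D=YOYW B=GRGB
After move 4 (U'): U=YRBW F=YBGW R=OBGR B=WRGB L=GROO
After move 5 (R): R=GORB U=YBBW F=YOGW D=YGYW B=WRRB
Query: U face = YBBW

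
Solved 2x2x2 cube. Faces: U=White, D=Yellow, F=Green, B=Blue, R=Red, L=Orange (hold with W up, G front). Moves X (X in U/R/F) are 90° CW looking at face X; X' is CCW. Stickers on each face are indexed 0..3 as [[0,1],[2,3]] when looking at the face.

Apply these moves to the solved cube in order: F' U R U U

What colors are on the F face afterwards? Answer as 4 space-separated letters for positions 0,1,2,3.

Answer: W W G Y

Derivation:
After move 1 (F'): F=GGGG U=WWRR R=YRYR D=OOYY L=OWOW
After move 2 (U): U=RWRW F=YRGG R=BBYR B=OWBB L=GGOW
After move 3 (R): R=YBRB U=RRRG F=YOGY D=OBYO B=WWWB
After move 4 (U): U=RRGR F=YBGY R=WWRB B=GGWB L=YOOW
After move 5 (U): U=GRRR F=WWGY R=GGRB B=YOWB L=YBOW
Query: F face = WWGY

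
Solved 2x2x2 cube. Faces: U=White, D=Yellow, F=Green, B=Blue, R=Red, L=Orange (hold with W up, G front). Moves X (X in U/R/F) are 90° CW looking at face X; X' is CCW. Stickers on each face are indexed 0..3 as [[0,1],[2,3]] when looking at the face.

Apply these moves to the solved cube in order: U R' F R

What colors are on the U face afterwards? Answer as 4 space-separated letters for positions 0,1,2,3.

Answer: W R O W

Derivation:
After move 1 (U): U=WWWW F=RRGG R=BBRR B=OOBB L=GGOO
After move 2 (R'): R=BRBR U=WBWO F=RWGW D=YRYG B=YOYB
After move 3 (F): F=GRWW U=WBOG R=WROR D=BBYG L=GYOR
After move 4 (R): R=OWRR U=WROW F=GBWG D=BYYY B=GOBB
Query: U face = WROW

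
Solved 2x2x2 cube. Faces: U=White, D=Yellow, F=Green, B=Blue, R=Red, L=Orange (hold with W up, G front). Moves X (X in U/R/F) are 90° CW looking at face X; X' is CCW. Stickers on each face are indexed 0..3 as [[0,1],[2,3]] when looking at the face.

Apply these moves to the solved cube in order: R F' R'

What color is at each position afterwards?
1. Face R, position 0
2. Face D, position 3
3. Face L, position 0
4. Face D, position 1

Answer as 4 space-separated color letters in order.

Answer: R G O Y

Derivation:
After move 1 (R): R=RRRR U=WGWG F=GYGY D=YBYB B=WBWB
After move 2 (F'): F=YYGG U=WGRR R=BRYR D=OOYB L=OGOW
After move 3 (R'): R=RRBY U=WWRW F=YGGR D=OYYG B=BBOB
Query 1: R[0] = R
Query 2: D[3] = G
Query 3: L[0] = O
Query 4: D[1] = Y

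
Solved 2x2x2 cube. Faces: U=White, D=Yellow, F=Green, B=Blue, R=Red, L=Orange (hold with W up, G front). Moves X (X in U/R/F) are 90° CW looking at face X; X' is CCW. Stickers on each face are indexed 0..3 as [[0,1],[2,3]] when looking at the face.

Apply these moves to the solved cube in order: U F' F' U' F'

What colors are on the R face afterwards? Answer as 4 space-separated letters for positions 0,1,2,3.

Answer: W G W R

Derivation:
After move 1 (U): U=WWWW F=RRGG R=BBRR B=OOBB L=GGOO
After move 2 (F'): F=RGRG U=WWBR R=YBYR D=GOYY L=GWOW
After move 3 (F'): F=GGRR U=WWYY R=OBGR D=WWYY L=GROB
After move 4 (U'): U=WYWY F=GRRR R=GGGR B=OBBB L=OOOB
After move 5 (F'): F=RRGR U=WYGG R=WGWR D=OBYY L=OYOW
Query: R face = WGWR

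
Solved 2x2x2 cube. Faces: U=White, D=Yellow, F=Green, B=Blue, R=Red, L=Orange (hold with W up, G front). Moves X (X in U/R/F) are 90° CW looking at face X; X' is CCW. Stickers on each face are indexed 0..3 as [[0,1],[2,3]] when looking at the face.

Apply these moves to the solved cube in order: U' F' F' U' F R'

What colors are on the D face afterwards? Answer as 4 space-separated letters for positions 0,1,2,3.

Answer: B B Y R

Derivation:
After move 1 (U'): U=WWWW F=OOGG R=GGRR B=RRBB L=BBOO
After move 2 (F'): F=OGOG U=WWGR R=YGYR D=BOYY L=BWOW
After move 3 (F'): F=GGOO U=WWYY R=OGBR D=WWYY L=BROG
After move 4 (U'): U=WYWY F=BROO R=GGBR B=OGBB L=RROG
After move 5 (F): F=OBOR U=WYGR R=WGYR D=BGYY L=RWOW
After move 6 (R'): R=GRWY U=WBGO F=OYOR D=BBYR B=YGGB
Query: D face = BBYR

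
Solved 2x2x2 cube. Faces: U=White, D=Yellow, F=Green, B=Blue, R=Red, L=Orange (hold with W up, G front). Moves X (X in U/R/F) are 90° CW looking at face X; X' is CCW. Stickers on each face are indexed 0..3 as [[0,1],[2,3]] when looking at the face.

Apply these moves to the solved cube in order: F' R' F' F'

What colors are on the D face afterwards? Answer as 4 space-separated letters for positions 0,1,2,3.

After move 1 (F'): F=GGGG U=WWRR R=YRYR D=OOYY L=OWOW
After move 2 (R'): R=RRYY U=WBRB F=GWGR D=OGYG B=YBOB
After move 3 (F'): F=WRGG U=WBRY R=GROY D=WWYG L=OBOR
After move 4 (F'): F=RGWG U=WBGO R=WRWY D=BRYG L=OYOR
Query: D face = BRYG

Answer: B R Y G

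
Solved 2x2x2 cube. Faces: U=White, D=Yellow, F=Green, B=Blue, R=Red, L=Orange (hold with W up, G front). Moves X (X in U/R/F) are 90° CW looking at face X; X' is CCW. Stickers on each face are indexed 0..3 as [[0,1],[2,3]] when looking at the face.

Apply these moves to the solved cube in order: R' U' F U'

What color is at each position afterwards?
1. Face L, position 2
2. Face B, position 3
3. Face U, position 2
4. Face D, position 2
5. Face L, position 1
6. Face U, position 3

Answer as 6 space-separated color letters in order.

After move 1 (R'): R=RRRR U=WBWB F=GWGW D=YGYG B=YBYB
After move 2 (U'): U=BBWW F=OOGW R=GWRR B=RRYB L=YBOO
After move 3 (F): F=GOWO U=BBOB R=WWWR D=RGYG L=YYOG
After move 4 (U'): U=BBBO F=YYWO R=GOWR B=WWYB L=RROG
Query 1: L[2] = O
Query 2: B[3] = B
Query 3: U[2] = B
Query 4: D[2] = Y
Query 5: L[1] = R
Query 6: U[3] = O

Answer: O B B Y R O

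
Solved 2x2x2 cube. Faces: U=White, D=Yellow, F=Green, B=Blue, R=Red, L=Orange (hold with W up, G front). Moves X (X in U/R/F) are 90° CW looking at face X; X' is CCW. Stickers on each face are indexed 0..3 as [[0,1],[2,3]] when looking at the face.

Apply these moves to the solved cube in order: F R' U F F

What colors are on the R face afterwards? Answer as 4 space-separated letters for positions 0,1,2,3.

Answer: Y B W W

Derivation:
After move 1 (F): F=GGGG U=WWOO R=WRWR D=RRYY L=OYOY
After move 2 (R'): R=RRWW U=WBOB F=GWGO D=RGYG B=YBRB
After move 3 (U): U=OWBB F=RRGO R=YBWW B=OYRB L=GWOY
After move 4 (F): F=GROR U=OWYW R=BBBW D=WYYG L=GROG
After move 5 (F): F=OGRR U=OWGR R=YBWW D=BBYG L=GWOY
Query: R face = YBWW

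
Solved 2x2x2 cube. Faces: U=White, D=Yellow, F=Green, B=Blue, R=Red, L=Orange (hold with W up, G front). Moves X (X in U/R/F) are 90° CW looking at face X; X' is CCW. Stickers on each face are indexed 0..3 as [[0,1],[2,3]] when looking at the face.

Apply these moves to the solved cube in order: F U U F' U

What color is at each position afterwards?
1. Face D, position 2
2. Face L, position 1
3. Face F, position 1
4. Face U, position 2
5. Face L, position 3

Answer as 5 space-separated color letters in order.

Answer: Y G Y W W

Derivation:
After move 1 (F): F=GGGG U=WWOO R=WRWR D=RRYY L=OYOY
After move 2 (U): U=OWOW F=WRGG R=BBWR B=OYBB L=GGOY
After move 3 (U): U=OOWW F=BBGG R=OYWR B=GGBB L=WROY
After move 4 (F'): F=BGBG U=OOOW R=RYRR D=RYYY L=WWOW
After move 5 (U): U=OOWO F=RYBG R=GGRR B=WWBB L=BGOW
Query 1: D[2] = Y
Query 2: L[1] = G
Query 3: F[1] = Y
Query 4: U[2] = W
Query 5: L[3] = W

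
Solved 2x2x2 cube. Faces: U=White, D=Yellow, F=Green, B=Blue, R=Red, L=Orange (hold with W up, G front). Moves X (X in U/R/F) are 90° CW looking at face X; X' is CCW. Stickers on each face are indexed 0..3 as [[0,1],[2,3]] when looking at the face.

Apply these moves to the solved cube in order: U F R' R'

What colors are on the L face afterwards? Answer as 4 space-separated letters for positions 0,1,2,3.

Answer: G Y O Y

Derivation:
After move 1 (U): U=WWWW F=RRGG R=BBRR B=OOBB L=GGOO
After move 2 (F): F=GRGR U=WWOG R=WBWR D=RBYY L=GYOY
After move 3 (R'): R=BRWW U=WBOO F=GWGG D=RRYR B=YOBB
After move 4 (R'): R=RWBW U=WBOY F=GBGO D=RWYG B=RORB
Query: L face = GYOY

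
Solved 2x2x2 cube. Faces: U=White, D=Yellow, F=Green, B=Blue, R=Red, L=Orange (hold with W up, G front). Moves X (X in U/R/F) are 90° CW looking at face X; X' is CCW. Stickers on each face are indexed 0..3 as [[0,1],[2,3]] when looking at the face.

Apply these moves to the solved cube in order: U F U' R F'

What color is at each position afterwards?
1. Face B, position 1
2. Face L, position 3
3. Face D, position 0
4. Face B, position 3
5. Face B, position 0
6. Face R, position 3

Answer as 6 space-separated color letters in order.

Answer: B W O B O R

Derivation:
After move 1 (U): U=WWWW F=RRGG R=BBRR B=OOBB L=GGOO
After move 2 (F): F=GRGR U=WWOG R=WBWR D=RBYY L=GYOY
After move 3 (U'): U=WGWO F=GYGR R=GRWR B=WBBB L=OOOY
After move 4 (R): R=WGRR U=WYWR F=GBGY D=RBYW B=OBGB
After move 5 (F'): F=BYGG U=WYWR R=BGRR D=OYYW L=OROW
Query 1: B[1] = B
Query 2: L[3] = W
Query 3: D[0] = O
Query 4: B[3] = B
Query 5: B[0] = O
Query 6: R[3] = R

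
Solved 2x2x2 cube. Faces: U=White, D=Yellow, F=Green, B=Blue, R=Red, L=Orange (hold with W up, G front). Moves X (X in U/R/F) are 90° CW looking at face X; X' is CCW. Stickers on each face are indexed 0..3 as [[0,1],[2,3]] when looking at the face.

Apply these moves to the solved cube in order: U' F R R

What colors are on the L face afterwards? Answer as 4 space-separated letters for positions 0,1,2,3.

After move 1 (U'): U=WWWW F=OOGG R=GGRR B=RRBB L=BBOO
After move 2 (F): F=GOGO U=WWOB R=WGWR D=RGYY L=BYOY
After move 3 (R): R=WWRG U=WOOO F=GGGY D=RBYR B=BRWB
After move 4 (R): R=RWGW U=WGOY F=GBGR D=RWYB B=OROB
Query: L face = BYOY

Answer: B Y O Y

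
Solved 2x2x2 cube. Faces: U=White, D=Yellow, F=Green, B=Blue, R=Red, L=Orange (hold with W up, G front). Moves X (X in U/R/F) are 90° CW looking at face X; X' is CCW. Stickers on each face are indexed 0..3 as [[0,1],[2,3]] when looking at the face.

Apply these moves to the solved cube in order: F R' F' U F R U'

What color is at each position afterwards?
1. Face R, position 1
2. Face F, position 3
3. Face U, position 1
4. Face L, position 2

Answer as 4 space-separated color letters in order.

Answer: Y G R O

Derivation:
After move 1 (F): F=GGGG U=WWOO R=WRWR D=RRYY L=OYOY
After move 2 (R'): R=RRWW U=WBOB F=GWGO D=RGYG B=YBRB
After move 3 (F'): F=WOGG U=WBRW R=GRRW D=YYYG L=OBOO
After move 4 (U): U=RWWB F=GRGG R=YBRW B=OBRB L=WOOO
After move 5 (F): F=GGGR U=RWOO R=WBBW D=RYYG L=WYOY
After move 6 (R): R=BWWB U=RGOR F=GYGG D=RRYO B=OBWB
After move 7 (U'): U=GRRO F=WYGG R=GYWB B=BWWB L=OBOY
Query 1: R[1] = Y
Query 2: F[3] = G
Query 3: U[1] = R
Query 4: L[2] = O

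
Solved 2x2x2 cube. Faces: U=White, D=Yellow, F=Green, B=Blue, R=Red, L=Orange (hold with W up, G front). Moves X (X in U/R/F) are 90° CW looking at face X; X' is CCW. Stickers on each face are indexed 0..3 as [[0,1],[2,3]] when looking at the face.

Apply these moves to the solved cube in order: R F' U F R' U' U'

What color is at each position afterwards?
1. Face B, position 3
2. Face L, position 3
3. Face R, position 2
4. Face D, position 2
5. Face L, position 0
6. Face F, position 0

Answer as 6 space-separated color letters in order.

After move 1 (R): R=RRRR U=WGWG F=GYGY D=YBYB B=WBWB
After move 2 (F'): F=YYGG U=WGRR R=BRYR D=OOYB L=OGOW
After move 3 (U): U=RWRG F=BRGG R=WBYR B=OGWB L=YYOW
After move 4 (F): F=GBGR U=RWWY R=RBGR D=YWYB L=YOOO
After move 5 (R'): R=BRRG U=RWWO F=GWGY D=YBYR B=BGWB
After move 6 (U'): U=WORW F=YOGY R=GWRG B=BRWB L=BGOO
After move 7 (U'): U=OWWR F=BGGY R=YORG B=GWWB L=BROO
Query 1: B[3] = B
Query 2: L[3] = O
Query 3: R[2] = R
Query 4: D[2] = Y
Query 5: L[0] = B
Query 6: F[0] = B

Answer: B O R Y B B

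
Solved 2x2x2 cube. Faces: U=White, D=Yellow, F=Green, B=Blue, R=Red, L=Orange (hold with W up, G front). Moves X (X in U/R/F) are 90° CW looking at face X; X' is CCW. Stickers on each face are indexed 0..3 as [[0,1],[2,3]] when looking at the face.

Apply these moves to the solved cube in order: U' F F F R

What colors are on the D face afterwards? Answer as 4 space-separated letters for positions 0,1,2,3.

Answer: B B Y R

Derivation:
After move 1 (U'): U=WWWW F=OOGG R=GGRR B=RRBB L=BBOO
After move 2 (F): F=GOGO U=WWOB R=WGWR D=RGYY L=BYOY
After move 3 (F): F=GGOO U=WWYY R=OGBR D=WWYY L=BROG
After move 4 (F): F=OGOG U=WWGR R=YGYR D=BOYY L=BWOW
After move 5 (R): R=YYRG U=WGGG F=OOOY D=BBYR B=RRWB
Query: D face = BBYR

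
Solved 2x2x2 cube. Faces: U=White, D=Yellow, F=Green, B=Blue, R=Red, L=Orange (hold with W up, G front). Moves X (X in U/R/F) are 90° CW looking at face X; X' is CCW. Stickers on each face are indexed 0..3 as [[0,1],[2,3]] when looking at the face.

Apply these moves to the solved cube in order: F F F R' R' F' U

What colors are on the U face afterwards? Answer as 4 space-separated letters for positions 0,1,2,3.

After move 1 (F): F=GGGG U=WWOO R=WRWR D=RRYY L=OYOY
After move 2 (F): F=GGGG U=WWYY R=OROR D=WWYY L=OROR
After move 3 (F): F=GGGG U=WWRR R=YRYR D=OOYY L=OWOW
After move 4 (R'): R=RRYY U=WBRB F=GWGR D=OGYG B=YBOB
After move 5 (R'): R=RYRY U=WORY F=GBGB D=OWYR B=GBGB
After move 6 (F'): F=BBGG U=WORR R=WYOY D=WWYR L=OYOR
After move 7 (U): U=RWRO F=WYGG R=GBOY B=OYGB L=BBOR
Query: U face = RWRO

Answer: R W R O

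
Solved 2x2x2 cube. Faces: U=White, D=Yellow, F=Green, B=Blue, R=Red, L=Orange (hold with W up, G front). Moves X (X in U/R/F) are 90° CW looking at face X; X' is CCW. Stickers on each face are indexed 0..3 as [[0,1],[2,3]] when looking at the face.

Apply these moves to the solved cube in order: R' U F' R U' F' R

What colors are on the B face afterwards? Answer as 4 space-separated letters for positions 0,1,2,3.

Answer: R G G B

Derivation:
After move 1 (R'): R=RRRR U=WBWB F=GWGW D=YGYG B=YBYB
After move 2 (U): U=WWBB F=RRGW R=YBRR B=OOYB L=GWOO
After move 3 (F'): F=RWRG U=WWYR R=GBYR D=WOYG L=GBOB
After move 4 (R): R=YGRB U=WWYG F=RORG D=WYYO B=ROWB
After move 5 (U'): U=WGWY F=GBRG R=RORB B=YGWB L=ROOB
After move 6 (F'): F=BGGR U=WGRR R=YOWB D=OBYO L=RYOW
After move 7 (R): R=WYBO U=WGRR F=BBGO D=OWYY B=RGGB
Query: B face = RGGB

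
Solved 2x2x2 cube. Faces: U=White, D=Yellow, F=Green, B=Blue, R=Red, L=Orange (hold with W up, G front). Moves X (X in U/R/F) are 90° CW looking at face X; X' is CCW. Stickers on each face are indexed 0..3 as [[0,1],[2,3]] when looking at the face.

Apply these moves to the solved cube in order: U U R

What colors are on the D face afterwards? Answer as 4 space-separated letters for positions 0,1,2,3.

Answer: Y B Y G

Derivation:
After move 1 (U): U=WWWW F=RRGG R=BBRR B=OOBB L=GGOO
After move 2 (U): U=WWWW F=BBGG R=OORR B=GGBB L=RROO
After move 3 (R): R=RORO U=WBWG F=BYGY D=YBYG B=WGWB
Query: D face = YBYG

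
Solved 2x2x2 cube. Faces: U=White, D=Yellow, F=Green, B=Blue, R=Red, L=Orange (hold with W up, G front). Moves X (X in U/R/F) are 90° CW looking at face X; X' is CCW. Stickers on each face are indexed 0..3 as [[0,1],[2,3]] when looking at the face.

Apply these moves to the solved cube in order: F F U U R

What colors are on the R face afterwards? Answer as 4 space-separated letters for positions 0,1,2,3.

After move 1 (F): F=GGGG U=WWOO R=WRWR D=RRYY L=OYOY
After move 2 (F): F=GGGG U=WWYY R=OROR D=WWYY L=OROR
After move 3 (U): U=YWYW F=ORGG R=BBOR B=ORBB L=GGOR
After move 4 (U): U=YYWW F=BBGG R=OROR B=GGBB L=OROR
After move 5 (R): R=OORR U=YBWG F=BWGY D=WBYG B=WGYB
Query: R face = OORR

Answer: O O R R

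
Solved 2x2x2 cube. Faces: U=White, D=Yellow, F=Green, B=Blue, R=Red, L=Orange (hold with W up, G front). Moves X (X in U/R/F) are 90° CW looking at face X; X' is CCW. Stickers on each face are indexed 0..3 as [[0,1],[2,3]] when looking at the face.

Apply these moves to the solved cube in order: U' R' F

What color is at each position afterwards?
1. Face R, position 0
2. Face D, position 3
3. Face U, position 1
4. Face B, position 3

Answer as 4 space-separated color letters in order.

After move 1 (U'): U=WWWW F=OOGG R=GGRR B=RRBB L=BBOO
After move 2 (R'): R=GRGR U=WBWR F=OWGW D=YOYG B=YRYB
After move 3 (F): F=GOWW U=WBOB R=WRRR D=GGYG L=BYOO
Query 1: R[0] = W
Query 2: D[3] = G
Query 3: U[1] = B
Query 4: B[3] = B

Answer: W G B B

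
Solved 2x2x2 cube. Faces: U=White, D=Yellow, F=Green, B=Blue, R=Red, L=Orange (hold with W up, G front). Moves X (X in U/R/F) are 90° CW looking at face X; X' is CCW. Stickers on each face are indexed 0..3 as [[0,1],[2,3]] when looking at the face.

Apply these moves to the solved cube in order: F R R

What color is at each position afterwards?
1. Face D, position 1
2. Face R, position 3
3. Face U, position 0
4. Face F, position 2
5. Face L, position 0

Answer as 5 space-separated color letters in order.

Answer: W W W G O

Derivation:
After move 1 (F): F=GGGG U=WWOO R=WRWR D=RRYY L=OYOY
After move 2 (R): R=WWRR U=WGOG F=GRGY D=RBYB B=OBWB
After move 3 (R): R=RWRW U=WROY F=GBGB D=RWYO B=GBGB
Query 1: D[1] = W
Query 2: R[3] = W
Query 3: U[0] = W
Query 4: F[2] = G
Query 5: L[0] = O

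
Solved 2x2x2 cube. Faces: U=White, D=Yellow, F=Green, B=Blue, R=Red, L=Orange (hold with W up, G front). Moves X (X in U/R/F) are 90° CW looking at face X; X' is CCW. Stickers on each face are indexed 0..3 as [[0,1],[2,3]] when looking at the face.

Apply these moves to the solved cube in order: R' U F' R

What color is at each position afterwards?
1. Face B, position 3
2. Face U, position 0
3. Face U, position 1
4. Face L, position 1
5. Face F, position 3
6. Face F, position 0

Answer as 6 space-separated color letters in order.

After move 1 (R'): R=RRRR U=WBWB F=GWGW D=YGYG B=YBYB
After move 2 (U): U=WWBB F=RRGW R=YBRR B=OOYB L=GWOO
After move 3 (F'): F=RWRG U=WWYR R=GBYR D=WOYG L=GBOB
After move 4 (R): R=YGRB U=WWYG F=RORG D=WYYO B=ROWB
Query 1: B[3] = B
Query 2: U[0] = W
Query 3: U[1] = W
Query 4: L[1] = B
Query 5: F[3] = G
Query 6: F[0] = R

Answer: B W W B G R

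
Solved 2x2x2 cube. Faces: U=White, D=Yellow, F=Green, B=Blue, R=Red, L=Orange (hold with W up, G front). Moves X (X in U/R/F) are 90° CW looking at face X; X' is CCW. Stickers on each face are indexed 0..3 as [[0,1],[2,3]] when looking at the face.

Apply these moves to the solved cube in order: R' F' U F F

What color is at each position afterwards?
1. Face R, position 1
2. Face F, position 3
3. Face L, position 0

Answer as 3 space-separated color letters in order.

Answer: B G W

Derivation:
After move 1 (R'): R=RRRR U=WBWB F=GWGW D=YGYG B=YBYB
After move 2 (F'): F=WWGG U=WBRR R=GRYR D=OOYG L=OBOW
After move 3 (U): U=RWRB F=GRGG R=YBYR B=OBYB L=WWOW
After move 4 (F): F=GGGR U=RWWW R=RBBR D=YYYG L=WOOO
After move 5 (F): F=GGRG U=RWOO R=WBWR D=BRYG L=WYOY
Query 1: R[1] = B
Query 2: F[3] = G
Query 3: L[0] = W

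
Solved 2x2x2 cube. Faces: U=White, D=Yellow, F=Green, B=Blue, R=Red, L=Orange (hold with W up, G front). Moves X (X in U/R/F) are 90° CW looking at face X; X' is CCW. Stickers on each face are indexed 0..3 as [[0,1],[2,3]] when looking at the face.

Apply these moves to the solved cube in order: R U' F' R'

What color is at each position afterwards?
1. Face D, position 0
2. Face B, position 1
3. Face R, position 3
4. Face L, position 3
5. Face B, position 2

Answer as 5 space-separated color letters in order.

Answer: B R Y W O

Derivation:
After move 1 (R): R=RRRR U=WGWG F=GYGY D=YBYB B=WBWB
After move 2 (U'): U=GGWW F=OOGY R=GYRR B=RRWB L=WBOO
After move 3 (F'): F=OYOG U=GGGR R=BYYR D=BOYB L=WWOW
After move 4 (R'): R=YRBY U=GWGR F=OGOR D=BYYG B=BROB
Query 1: D[0] = B
Query 2: B[1] = R
Query 3: R[3] = Y
Query 4: L[3] = W
Query 5: B[2] = O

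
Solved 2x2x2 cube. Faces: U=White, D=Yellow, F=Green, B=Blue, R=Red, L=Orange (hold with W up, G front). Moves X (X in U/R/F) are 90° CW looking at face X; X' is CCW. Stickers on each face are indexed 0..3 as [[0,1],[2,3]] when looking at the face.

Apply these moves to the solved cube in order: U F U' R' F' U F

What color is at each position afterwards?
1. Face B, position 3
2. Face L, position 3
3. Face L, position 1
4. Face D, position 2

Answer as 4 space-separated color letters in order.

After move 1 (U): U=WWWW F=RRGG R=BBRR B=OOBB L=GGOO
After move 2 (F): F=GRGR U=WWOG R=WBWR D=RBYY L=GYOY
After move 3 (U'): U=WGWO F=GYGR R=GRWR B=WBBB L=OOOY
After move 4 (R'): R=RRGW U=WBWW F=GGGO D=RYYR B=YBBB
After move 5 (F'): F=GOGG U=WBRG R=YRRW D=OYYR L=OWOW
After move 6 (U): U=RWGB F=YRGG R=YBRW B=OWBB L=GOOW
After move 7 (F): F=GYGR U=RWWO R=GBBW D=RYYR L=GOOY
Query 1: B[3] = B
Query 2: L[3] = Y
Query 3: L[1] = O
Query 4: D[2] = Y

Answer: B Y O Y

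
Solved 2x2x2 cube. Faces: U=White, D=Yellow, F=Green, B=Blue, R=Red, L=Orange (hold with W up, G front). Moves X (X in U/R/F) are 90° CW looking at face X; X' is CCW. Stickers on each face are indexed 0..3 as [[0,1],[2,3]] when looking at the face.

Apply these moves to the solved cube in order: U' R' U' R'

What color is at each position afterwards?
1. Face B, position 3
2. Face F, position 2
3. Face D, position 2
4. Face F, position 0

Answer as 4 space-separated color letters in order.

Answer: B G Y B

Derivation:
After move 1 (U'): U=WWWW F=OOGG R=GGRR B=RRBB L=BBOO
After move 2 (R'): R=GRGR U=WBWR F=OWGW D=YOYG B=YRYB
After move 3 (U'): U=BRWW F=BBGW R=OWGR B=GRYB L=YROO
After move 4 (R'): R=WROG U=BYWG F=BRGW D=YBYW B=GROB
Query 1: B[3] = B
Query 2: F[2] = G
Query 3: D[2] = Y
Query 4: F[0] = B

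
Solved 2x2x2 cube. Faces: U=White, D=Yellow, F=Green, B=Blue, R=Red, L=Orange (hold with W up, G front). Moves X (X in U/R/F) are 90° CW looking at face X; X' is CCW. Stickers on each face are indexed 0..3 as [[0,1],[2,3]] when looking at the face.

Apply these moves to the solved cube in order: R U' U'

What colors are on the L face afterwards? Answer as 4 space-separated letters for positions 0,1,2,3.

After move 1 (R): R=RRRR U=WGWG F=GYGY D=YBYB B=WBWB
After move 2 (U'): U=GGWW F=OOGY R=GYRR B=RRWB L=WBOO
After move 3 (U'): U=GWGW F=WBGY R=OORR B=GYWB L=RROO
Query: L face = RROO

Answer: R R O O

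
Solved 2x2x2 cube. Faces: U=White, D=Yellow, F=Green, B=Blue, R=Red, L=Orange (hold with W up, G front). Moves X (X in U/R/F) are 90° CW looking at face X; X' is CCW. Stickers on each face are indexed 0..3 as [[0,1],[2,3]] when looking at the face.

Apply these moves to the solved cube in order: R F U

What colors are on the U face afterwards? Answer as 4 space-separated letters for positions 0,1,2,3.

Answer: O W O G

Derivation:
After move 1 (R): R=RRRR U=WGWG F=GYGY D=YBYB B=WBWB
After move 2 (F): F=GGYY U=WGOO R=WRGR D=RRYB L=OYOB
After move 3 (U): U=OWOG F=WRYY R=WBGR B=OYWB L=GGOB
Query: U face = OWOG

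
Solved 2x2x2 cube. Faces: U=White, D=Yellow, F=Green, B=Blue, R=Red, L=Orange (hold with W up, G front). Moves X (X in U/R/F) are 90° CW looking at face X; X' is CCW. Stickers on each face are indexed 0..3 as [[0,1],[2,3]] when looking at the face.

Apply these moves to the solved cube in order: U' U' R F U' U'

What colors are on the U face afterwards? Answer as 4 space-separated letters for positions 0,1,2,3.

Answer: R O B W

Derivation:
After move 1 (U'): U=WWWW F=OOGG R=GGRR B=RRBB L=BBOO
After move 2 (U'): U=WWWW F=BBGG R=OORR B=GGBB L=RROO
After move 3 (R): R=RORO U=WBWG F=BYGY D=YBYG B=WGWB
After move 4 (F): F=GBYY U=WBOR R=WOGO D=RRYG L=RYOB
After move 5 (U'): U=BRWO F=RYYY R=GBGO B=WOWB L=WGOB
After move 6 (U'): U=ROBW F=WGYY R=RYGO B=GBWB L=WOOB
Query: U face = ROBW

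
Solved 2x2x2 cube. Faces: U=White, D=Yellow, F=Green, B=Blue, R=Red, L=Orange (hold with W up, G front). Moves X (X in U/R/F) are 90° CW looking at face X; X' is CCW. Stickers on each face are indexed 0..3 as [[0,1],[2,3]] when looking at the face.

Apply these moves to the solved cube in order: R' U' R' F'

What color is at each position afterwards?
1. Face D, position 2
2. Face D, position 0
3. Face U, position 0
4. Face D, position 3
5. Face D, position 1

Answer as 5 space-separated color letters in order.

After move 1 (R'): R=RRRR U=WBWB F=GWGW D=YGYG B=YBYB
After move 2 (U'): U=BBWW F=OOGW R=GWRR B=RRYB L=YBOO
After move 3 (R'): R=WRGR U=BYWR F=OBGW D=YOYW B=GRGB
After move 4 (F'): F=BWOG U=BYWG R=ORYR D=BOYW L=YROW
Query 1: D[2] = Y
Query 2: D[0] = B
Query 3: U[0] = B
Query 4: D[3] = W
Query 5: D[1] = O

Answer: Y B B W O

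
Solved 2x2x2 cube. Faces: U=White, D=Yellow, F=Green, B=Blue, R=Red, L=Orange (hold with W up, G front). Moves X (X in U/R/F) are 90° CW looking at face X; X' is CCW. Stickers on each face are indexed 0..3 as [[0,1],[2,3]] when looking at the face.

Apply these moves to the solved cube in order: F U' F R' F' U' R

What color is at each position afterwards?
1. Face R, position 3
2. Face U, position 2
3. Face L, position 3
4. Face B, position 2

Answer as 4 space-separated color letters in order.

After move 1 (F): F=GGGG U=WWOO R=WRWR D=RRYY L=OYOY
After move 2 (U'): U=WOWO F=OYGG R=GGWR B=WRBB L=BBOY
After move 3 (F): F=GOGY U=WOYB R=WGOR D=WGYY L=BROR
After move 4 (R'): R=GRWO U=WBYW F=GOGB D=WOYY B=YRGB
After move 5 (F'): F=OBGG U=WBGW R=ORWO D=RRYY L=BWOY
After move 6 (U'): U=BWWG F=BWGG R=OBWO B=ORGB L=YROY
After move 7 (R): R=WOOB U=BWWG F=BRGY D=RGYO B=GRWB
Query 1: R[3] = B
Query 2: U[2] = W
Query 3: L[3] = Y
Query 4: B[2] = W

Answer: B W Y W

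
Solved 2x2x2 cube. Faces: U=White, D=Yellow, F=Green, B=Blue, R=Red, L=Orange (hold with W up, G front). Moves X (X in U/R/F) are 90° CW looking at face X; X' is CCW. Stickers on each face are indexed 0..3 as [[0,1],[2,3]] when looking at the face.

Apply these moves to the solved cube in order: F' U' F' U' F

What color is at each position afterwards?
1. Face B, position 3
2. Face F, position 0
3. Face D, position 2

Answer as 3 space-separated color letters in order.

Answer: B O Y

Derivation:
After move 1 (F'): F=GGGG U=WWRR R=YRYR D=OOYY L=OWOW
After move 2 (U'): U=WRWR F=OWGG R=GGYR B=YRBB L=BBOW
After move 3 (F'): F=WGOG U=WRGY R=OGOR D=BWYY L=BROW
After move 4 (U'): U=RYWG F=BROG R=WGOR B=OGBB L=YROW
After move 5 (F): F=OBGR U=RYWR R=WGGR D=OWYY L=YBOW
Query 1: B[3] = B
Query 2: F[0] = O
Query 3: D[2] = Y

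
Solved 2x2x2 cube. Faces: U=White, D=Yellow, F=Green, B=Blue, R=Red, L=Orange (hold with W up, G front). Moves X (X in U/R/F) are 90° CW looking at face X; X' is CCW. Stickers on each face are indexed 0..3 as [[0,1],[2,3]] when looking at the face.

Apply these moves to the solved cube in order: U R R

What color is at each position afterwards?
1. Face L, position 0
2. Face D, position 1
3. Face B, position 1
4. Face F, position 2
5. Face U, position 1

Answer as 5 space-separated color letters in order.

Answer: G W O G Y

Derivation:
After move 1 (U): U=WWWW F=RRGG R=BBRR B=OOBB L=GGOO
After move 2 (R): R=RBRB U=WRWG F=RYGY D=YBYO B=WOWB
After move 3 (R): R=RRBB U=WYWY F=RBGO D=YWYW B=GORB
Query 1: L[0] = G
Query 2: D[1] = W
Query 3: B[1] = O
Query 4: F[2] = G
Query 5: U[1] = Y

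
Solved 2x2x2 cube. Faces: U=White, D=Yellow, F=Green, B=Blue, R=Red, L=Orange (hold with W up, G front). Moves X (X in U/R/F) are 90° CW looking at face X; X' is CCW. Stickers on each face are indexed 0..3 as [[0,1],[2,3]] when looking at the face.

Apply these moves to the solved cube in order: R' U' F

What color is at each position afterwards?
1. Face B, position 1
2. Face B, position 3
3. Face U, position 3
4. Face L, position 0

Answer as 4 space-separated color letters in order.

After move 1 (R'): R=RRRR U=WBWB F=GWGW D=YGYG B=YBYB
After move 2 (U'): U=BBWW F=OOGW R=GWRR B=RRYB L=YBOO
After move 3 (F): F=GOWO U=BBOB R=WWWR D=RGYG L=YYOG
Query 1: B[1] = R
Query 2: B[3] = B
Query 3: U[3] = B
Query 4: L[0] = Y

Answer: R B B Y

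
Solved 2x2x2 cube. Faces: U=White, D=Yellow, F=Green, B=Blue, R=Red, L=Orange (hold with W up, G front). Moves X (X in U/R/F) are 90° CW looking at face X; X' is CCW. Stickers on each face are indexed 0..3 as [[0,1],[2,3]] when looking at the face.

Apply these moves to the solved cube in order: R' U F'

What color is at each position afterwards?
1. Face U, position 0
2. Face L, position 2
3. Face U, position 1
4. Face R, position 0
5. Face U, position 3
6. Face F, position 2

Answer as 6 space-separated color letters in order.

Answer: W O W G R R

Derivation:
After move 1 (R'): R=RRRR U=WBWB F=GWGW D=YGYG B=YBYB
After move 2 (U): U=WWBB F=RRGW R=YBRR B=OOYB L=GWOO
After move 3 (F'): F=RWRG U=WWYR R=GBYR D=WOYG L=GBOB
Query 1: U[0] = W
Query 2: L[2] = O
Query 3: U[1] = W
Query 4: R[0] = G
Query 5: U[3] = R
Query 6: F[2] = R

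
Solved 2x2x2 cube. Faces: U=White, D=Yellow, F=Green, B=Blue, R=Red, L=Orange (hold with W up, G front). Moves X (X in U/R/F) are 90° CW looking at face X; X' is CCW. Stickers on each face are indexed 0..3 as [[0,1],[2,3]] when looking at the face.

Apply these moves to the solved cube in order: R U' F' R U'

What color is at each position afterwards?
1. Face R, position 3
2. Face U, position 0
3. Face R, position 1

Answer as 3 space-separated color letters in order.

After move 1 (R): R=RRRR U=WGWG F=GYGY D=YBYB B=WBWB
After move 2 (U'): U=GGWW F=OOGY R=GYRR B=RRWB L=WBOO
After move 3 (F'): F=OYOG U=GGGR R=BYYR D=BOYB L=WWOW
After move 4 (R): R=YBRY U=GYGG F=OOOB D=BWYR B=RRGB
After move 5 (U'): U=YGGG F=WWOB R=OORY B=YBGB L=RROW
Query 1: R[3] = Y
Query 2: U[0] = Y
Query 3: R[1] = O

Answer: Y Y O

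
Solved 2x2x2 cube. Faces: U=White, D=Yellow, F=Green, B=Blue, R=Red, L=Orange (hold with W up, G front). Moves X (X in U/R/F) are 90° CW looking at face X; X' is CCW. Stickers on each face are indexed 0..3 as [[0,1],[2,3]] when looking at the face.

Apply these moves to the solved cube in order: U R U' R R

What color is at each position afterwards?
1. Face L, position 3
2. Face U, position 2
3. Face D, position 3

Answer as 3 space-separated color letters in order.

Answer: O W W

Derivation:
After move 1 (U): U=WWWW F=RRGG R=BBRR B=OOBB L=GGOO
After move 2 (R): R=RBRB U=WRWG F=RYGY D=YBYO B=WOWB
After move 3 (U'): U=RGWW F=GGGY R=RYRB B=RBWB L=WOOO
After move 4 (R): R=RRBY U=RGWY F=GBGO D=YWYR B=WBGB
After move 5 (R): R=BRYR U=RBWO F=GWGR D=YGYW B=YBGB
Query 1: L[3] = O
Query 2: U[2] = W
Query 3: D[3] = W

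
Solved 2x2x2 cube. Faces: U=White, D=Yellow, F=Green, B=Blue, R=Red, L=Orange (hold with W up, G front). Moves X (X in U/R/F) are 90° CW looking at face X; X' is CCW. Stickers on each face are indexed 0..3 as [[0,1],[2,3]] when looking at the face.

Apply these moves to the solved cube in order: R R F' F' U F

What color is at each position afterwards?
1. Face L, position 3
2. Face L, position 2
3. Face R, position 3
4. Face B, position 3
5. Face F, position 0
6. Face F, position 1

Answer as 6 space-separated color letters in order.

After move 1 (R): R=RRRR U=WGWG F=GYGY D=YBYB B=WBWB
After move 2 (R): R=RRRR U=WYWY F=GBGB D=YWYW B=GBGB
After move 3 (F'): F=BBGG U=WYRR R=WRYR D=OOYW L=OYOW
After move 4 (F'): F=BGBG U=WYWY R=OROR D=YWYW L=OROR
After move 5 (U): U=WWYY F=ORBG R=GBOR B=ORGB L=BGOR
After move 6 (F): F=BOGR U=WWRG R=YBYR D=OGYW L=BYOW
Query 1: L[3] = W
Query 2: L[2] = O
Query 3: R[3] = R
Query 4: B[3] = B
Query 5: F[0] = B
Query 6: F[1] = O

Answer: W O R B B O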